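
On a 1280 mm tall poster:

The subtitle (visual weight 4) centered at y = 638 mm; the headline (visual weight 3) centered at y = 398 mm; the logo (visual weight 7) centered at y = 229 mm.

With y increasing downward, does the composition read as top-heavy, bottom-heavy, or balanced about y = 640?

top-heavy

Σw = 4 + 3 + 7 = 14.
y: (4·638 + 3·398 + 7·229) / 14 = 5349 / 14 ≈ 382.07
382.1 vs midline 640 → top-heavy.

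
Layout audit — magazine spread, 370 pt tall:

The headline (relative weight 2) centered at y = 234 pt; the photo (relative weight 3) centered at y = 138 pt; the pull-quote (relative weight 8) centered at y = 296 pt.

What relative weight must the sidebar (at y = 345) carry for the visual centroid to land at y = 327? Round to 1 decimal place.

w ≈ 55.6

Known weights sum to 2 + 3 + 8 = 13; their moment is 2·234 + 3·138 + 8·296 = 3250.
Set Σw·y/Σw = 327: (3250 + 345w) = 327·(13 + w).
Solving: w = (327·13 − 3250) / (345 − 327) = 1001 / 18 ≈ 55.61.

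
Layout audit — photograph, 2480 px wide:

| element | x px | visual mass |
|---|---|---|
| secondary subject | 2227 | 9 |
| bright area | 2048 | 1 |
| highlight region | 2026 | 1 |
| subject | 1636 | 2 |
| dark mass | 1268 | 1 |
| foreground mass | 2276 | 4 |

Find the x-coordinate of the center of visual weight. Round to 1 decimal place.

x ≈ 2097.8

Total weight = 9 + 1 + 1 + 2 + 1 + 4 = 18.
x: (9·2227 + 1·2048 + 1·2026 + 2·1636 + 1·1268 + 4·2276) / 18 = 37761 / 18 ≈ 2097.83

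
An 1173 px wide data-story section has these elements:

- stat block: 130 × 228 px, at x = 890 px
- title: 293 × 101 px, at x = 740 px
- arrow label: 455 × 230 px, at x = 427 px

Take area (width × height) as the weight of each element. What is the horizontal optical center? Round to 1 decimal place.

x ≈ 567.3

Areas → weights: stat block 130·228 = 29640, title 293·101 = 29593, arrow label 455·230 = 104650; Σw = 163883.
Σw·x = 29640·890 + 29593·740 + 104650·427 = 92963970, so x̄ = 92963970/163883 ≈ 567.26.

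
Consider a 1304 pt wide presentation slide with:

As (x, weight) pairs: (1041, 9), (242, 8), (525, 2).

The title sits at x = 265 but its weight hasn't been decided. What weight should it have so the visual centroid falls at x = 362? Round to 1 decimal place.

Existing Σw = 19 (9 + 8 + 2); existing moment 9·1041 + 8·242 + 2·525 = 12355.
Set Σw·x/Σw = 362: (12355 + 265w) = 362·(19 + w).
Solving: w = (362·19 − 12355) / (265 − 362) = -5477 / -97 ≈ 56.46.

w ≈ 56.5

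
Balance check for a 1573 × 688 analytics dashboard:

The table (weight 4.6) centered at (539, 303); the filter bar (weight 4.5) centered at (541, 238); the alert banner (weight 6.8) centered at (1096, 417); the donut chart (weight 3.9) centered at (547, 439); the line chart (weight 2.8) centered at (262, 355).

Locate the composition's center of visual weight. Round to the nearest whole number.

(674, 354)

Σw = 4.6 + 4.5 + 6.8 + 3.9 + 2.8 = 22.6.
Σw·x = 4.6·539 + 4.5·541 + 6.8·1096 + 3.9·547 + 2.8·262 = 15233.6, so x̄ = 15233.6/22.6 ≈ 674.05.
Σw·y = 4.6·303 + 4.5·238 + 6.8·417 + 3.9·439 + 2.8·355 = 8006.5, so ȳ = 8006.5/22.6 ≈ 354.27.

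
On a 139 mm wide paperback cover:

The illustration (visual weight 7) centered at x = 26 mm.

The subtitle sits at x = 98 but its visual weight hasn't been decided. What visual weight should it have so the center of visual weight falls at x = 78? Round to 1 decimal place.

Known: weight 7 with moment 7·26 = 182.
For the centroid to hit 78: (182 + w·98) / (7 + w) = 78.
So w = (78·7 − 182)/(98 − 78) = 364/20 ≈ 18.20.

w ≈ 18.2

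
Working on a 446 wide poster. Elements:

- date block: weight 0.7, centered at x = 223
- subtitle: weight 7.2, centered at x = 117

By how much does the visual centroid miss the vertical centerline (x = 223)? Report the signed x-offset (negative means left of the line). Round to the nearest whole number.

≈ -97

Weights sum to 0.7 + 7.2 = 7.9.
x-moment: 0.7·223 + 7.2·117 = 998.5; centroid 998.5/7.9 ≈ 126.39.
Offset from x = 223: 126.39 − 223 ≈ -96.61.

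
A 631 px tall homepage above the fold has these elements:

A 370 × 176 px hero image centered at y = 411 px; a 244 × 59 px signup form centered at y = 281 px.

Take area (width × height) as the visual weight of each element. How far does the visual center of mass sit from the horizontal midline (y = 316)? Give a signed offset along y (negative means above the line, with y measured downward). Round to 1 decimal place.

Taking area as weight: hero image 370·176 = 65120, signup form 244·59 = 14396. Sum 79516.
y-moment: 65120·411 + 14396·281 = 30809596; centroid 30809596/79516 ≈ 387.46.
Against y = 316, that's 387.46 − 316 = 71.46.

≈ 71.5 px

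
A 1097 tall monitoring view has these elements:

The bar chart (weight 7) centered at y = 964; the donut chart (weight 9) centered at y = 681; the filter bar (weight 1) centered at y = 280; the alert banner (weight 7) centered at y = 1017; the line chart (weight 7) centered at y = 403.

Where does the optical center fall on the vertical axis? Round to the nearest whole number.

y ≈ 745

Σw = 7 + 9 + 1 + 7 + 7 = 31.
Σw·y = 7·964 + 9·681 + 1·280 + 7·1017 + 7·403 = 23097, so ȳ = 23097/31 ≈ 745.06.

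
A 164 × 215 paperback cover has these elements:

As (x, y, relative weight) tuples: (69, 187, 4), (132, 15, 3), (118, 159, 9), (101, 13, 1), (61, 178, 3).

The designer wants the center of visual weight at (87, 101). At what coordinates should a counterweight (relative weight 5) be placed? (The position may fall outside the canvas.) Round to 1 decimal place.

(31.4, -49.2)

New total weight: (4 + 3 + 9 + 1 + 3) + 5 = 25.
Along x: (2018 + 5·x) / 25 = 87 (existing moment 4·69 + 3·132 + 9·118 + 1·101 + 3·61 = 2018) ⇒ x = (2175 − 2018) / 5 ≈ 31.40.
Along y: (2771 + 5·y) / 25 = 101 (existing moment 4·187 + 3·15 + 9·159 + 1·13 + 3·178 = 2771) ⇒ y = (2525 − 2771) / 5 ≈ -49.20.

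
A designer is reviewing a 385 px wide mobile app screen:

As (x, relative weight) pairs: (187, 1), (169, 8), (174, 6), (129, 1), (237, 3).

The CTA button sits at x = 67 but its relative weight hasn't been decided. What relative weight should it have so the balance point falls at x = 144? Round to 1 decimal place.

Known weights sum to 1 + 8 + 6 + 1 + 3 = 19; their moment is 1·187 + 8·169 + 6·174 + 1·129 + 3·237 = 3423.
For the centroid to hit 144: (3423 + w·67) / (19 + w) = 144.
So w = (144·19 − 3423)/(67 − 144) = -687/-77 ≈ 8.92.

w ≈ 8.9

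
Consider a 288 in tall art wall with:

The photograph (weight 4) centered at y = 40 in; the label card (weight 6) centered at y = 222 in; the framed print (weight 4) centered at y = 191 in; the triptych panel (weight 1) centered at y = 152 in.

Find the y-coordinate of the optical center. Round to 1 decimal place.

Total weight = 4 + 6 + 4 + 1 = 15.
y-moment: 4·40 + 6·222 + 4·191 + 1·152 = 2408; centroid 2408/15 ≈ 160.53.

y ≈ 160.5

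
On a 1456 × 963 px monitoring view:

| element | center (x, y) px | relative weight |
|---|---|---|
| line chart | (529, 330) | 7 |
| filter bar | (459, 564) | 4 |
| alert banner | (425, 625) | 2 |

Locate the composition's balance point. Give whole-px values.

(491, 447)

Total weight = 7 + 4 + 2 = 13.
Σw·x = 7·529 + 4·459 + 2·425 = 6389, so x̄ = 6389/13 ≈ 491.46.
Σw·y = 7·330 + 4·564 + 2·625 = 5816, so ȳ = 5816/13 ≈ 447.38.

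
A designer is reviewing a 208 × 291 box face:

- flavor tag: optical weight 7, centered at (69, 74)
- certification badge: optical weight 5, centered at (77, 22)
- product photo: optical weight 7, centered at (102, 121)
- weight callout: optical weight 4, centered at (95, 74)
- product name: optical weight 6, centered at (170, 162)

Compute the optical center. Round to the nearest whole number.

Weights sum to 7 + 5 + 7 + 4 + 6 = 29.
x: (7·69 + 5·77 + 7·102 + 4·95 + 6·170) / 29 = 2982 / 29 ≈ 102.83
y: (7·74 + 5·22 + 7·121 + 4·74 + 6·162) / 29 = 2743 / 29 ≈ 94.59

(103, 95)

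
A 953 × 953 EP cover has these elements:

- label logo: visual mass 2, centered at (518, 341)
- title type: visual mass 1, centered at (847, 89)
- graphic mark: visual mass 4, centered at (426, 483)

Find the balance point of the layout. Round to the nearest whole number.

(512, 386)

Σw = 2 + 1 + 4 = 7.
Σw·x = 2·518 + 1·847 + 4·426 = 3587, so x̄ = 3587/7 ≈ 512.43.
Σw·y = 2·341 + 1·89 + 4·483 = 2703, so ȳ = 2703/7 ≈ 386.14.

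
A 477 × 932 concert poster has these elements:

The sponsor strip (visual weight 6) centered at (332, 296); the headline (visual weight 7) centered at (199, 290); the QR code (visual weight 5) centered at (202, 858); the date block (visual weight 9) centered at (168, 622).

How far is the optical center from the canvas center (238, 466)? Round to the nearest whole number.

≈ 45

Weights sum to 6 + 7 + 5 + 9 = 27.
Σw·x = 6·332 + 7·199 + 5·202 + 9·168 = 5907, so x̄ = 5907/27 ≈ 218.78.
Σw·y = 6·296 + 7·290 + 5·858 + 9·622 = 13694, so ȳ = 13694/27 ≈ 507.19.
Relative to (238, 466): Δ = (-19.22, 41.19); |Δ| = √(-19.22² + 41.19²) ≈ 45.45.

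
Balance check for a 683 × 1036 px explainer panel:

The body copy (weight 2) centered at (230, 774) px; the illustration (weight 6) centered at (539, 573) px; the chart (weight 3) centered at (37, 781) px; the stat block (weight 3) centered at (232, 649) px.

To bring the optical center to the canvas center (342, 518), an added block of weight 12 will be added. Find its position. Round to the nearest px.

After adding the added block, total weight = 2 + 6 + 3 + 3 + 12 = 26.
x: need Σw·x = 26·342 = 8892. Existing = 2·230 + 6·539 + 3·37 + 3·232 = 4501. Remainder 4391 / 12 ≈ 365.92.
y: need Σw·y = 26·518 = 13468. Existing = 2·774 + 6·573 + 3·781 + 3·649 = 9276. Remainder 4192 / 12 ≈ 349.33.

(366, 349)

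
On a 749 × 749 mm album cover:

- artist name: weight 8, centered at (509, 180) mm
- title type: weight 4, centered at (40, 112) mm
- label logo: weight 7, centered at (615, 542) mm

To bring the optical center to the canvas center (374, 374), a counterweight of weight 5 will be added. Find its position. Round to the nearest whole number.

After adding the counterweight, total weight = 8 + 4 + 7 + 5 = 24.
Along x: (8537 + 5·x) / 24 = 374 (existing moment 8·509 + 4·40 + 7·615 = 8537) ⇒ x = (8976 − 8537) / 5 ≈ 87.80.
Along y: (5682 + 5·y) / 24 = 374 (existing moment 8·180 + 4·112 + 7·542 = 5682) ⇒ y = (8976 − 5682) / 5 ≈ 658.80.

(88, 659)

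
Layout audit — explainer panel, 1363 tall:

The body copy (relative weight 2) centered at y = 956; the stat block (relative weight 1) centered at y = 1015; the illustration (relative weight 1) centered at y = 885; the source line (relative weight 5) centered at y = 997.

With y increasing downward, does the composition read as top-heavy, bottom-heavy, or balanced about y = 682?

bottom-heavy

Weights sum to 2 + 1 + 1 + 5 = 9.
y: (2·956 + 1·1015 + 1·885 + 5·997) / 9 = 8797 / 9 ≈ 977.44
Since 977.4 is below (larger y than) 682, the composition reads bottom-heavy.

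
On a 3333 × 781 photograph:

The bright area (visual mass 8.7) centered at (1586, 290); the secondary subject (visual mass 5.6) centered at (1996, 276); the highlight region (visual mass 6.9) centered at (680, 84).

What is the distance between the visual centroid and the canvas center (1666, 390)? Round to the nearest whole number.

≈ 317

Weights sum to 8.7 + 5.6 + 6.9 = 21.2.
Σw·x = 8.7·1586 + 5.6·1996 + 6.9·680 = 29667.8, so x̄ = 29667.8/21.2 ≈ 1399.42.
Σw·y = 8.7·290 + 5.6·276 + 6.9·84 = 4648.2, so ȳ = 4648.2/21.2 ≈ 219.25.
Relative to (1666, 390): Δ = (-266.58, -170.75); |Δ| = √(-266.58² + -170.75²) ≈ 316.57.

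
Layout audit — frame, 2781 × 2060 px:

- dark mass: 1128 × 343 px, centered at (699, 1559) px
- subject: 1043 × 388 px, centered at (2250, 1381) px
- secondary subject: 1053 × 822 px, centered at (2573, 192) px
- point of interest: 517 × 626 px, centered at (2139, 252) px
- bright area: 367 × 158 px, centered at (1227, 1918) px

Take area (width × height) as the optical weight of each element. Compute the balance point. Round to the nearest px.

(2046, 746)

Taking area as weight: dark mass 1128·343 = 386904, subject 1043·388 = 404684, secondary subject 1053·822 = 865566, point of interest 517·626 = 323642, bright area 367·158 = 57986. Sum 2038782.
x: (386904·699 + 404684·2250 + 865566·2573 + 323642·2139 + 57986·1227) / 2038782 = 4171505274 / 2038782 ≈ 2046.08
y: (386904·1559 + 404684·1381 + 865566·192 + 323642·252 + 57986·1918) / 2038782 = 1521015544 / 2038782 ≈ 746.04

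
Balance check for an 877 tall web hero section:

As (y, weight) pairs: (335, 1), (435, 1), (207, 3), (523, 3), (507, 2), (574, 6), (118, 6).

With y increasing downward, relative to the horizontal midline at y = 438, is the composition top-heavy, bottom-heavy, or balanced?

top-heavy

Σw = 1 + 1 + 3 + 3 + 2 + 6 + 6 = 22.
y: moment 8126 / weight 22 ≈ 369.36
Since 369.4 is above (smaller y than) 438, the composition reads top-heavy.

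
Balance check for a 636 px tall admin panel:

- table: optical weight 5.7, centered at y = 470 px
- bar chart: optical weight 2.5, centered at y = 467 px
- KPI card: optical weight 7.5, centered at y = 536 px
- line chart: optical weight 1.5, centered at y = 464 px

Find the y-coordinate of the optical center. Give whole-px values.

Total weight = 5.7 + 2.5 + 7.5 + 1.5 = 17.2.
y: (5.7·470 + 2.5·467 + 7.5·536 + 1.5·464) / 17.2 = 8562.5 / 17.2 ≈ 497.82

y ≈ 498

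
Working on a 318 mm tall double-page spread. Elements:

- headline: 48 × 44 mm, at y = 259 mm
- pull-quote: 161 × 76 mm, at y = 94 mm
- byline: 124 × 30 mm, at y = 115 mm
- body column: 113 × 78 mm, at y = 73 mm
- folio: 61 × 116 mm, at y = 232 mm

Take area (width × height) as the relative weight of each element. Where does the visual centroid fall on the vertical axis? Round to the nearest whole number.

Areas: headline 48·44 = 2112, pull-quote 161·76 = 12236, byline 124·30 = 3720, body column 113·78 = 8814, folio 61·116 = 7076. Total weight = 33958.
y-moment: 2112·259 + 12236·94 + 3720·115 + 8814·73 + 7076·232 = 4410046; centroid 4410046/33958 ≈ 129.87.

y ≈ 130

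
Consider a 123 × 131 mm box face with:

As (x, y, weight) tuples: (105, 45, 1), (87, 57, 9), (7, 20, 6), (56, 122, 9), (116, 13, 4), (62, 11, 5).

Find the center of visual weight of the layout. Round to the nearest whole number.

(65, 55)

Weights sum to 1 + 9 + 6 + 9 + 4 + 5 = 34.
x: moment 2208 / weight 34 ≈ 64.94
Σw·y = 1883; ȳ = 1883/34 ≈ 55.38.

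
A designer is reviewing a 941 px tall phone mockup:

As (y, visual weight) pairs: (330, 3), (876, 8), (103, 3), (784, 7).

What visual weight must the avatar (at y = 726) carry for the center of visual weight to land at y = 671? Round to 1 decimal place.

Fixed elements: Σw = 3 + 8 + 3 + 7 = 21, Σw·y = 3·330 + 8·876 + 3·103 + 7·784 = 13795.
Set Σw·y/Σw = 671: (13795 + 726w) = 671·(21 + w).
Rearranging, w·(726 − 671) = 671·21 − 13795 = 296, so w ≈ 296/55 = 5.38.

w ≈ 5.4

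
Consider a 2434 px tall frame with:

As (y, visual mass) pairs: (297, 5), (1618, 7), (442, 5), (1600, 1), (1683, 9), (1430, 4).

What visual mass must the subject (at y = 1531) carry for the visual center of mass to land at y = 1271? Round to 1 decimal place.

Known weights sum to 5 + 7 + 5 + 1 + 9 + 4 = 31; their moment is 5·297 + 7·1618 + 5·442 + 1·1600 + 9·1683 + 4·1430 = 37488.
For the centroid to hit 1271: (37488 + w·1531) / (31 + w) = 1271.
Rearranging, w·(1531 − 1271) = 1271·31 − 37488 = 1913, so w ≈ 1913/260 = 7.36.

w ≈ 7.4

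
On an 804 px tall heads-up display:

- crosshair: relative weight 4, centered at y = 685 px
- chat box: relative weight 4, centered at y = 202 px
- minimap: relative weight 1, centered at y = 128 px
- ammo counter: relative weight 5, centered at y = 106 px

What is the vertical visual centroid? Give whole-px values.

y ≈ 300

Weights sum to 4 + 4 + 1 + 5 = 14.
Σw·y = 4·685 + 4·202 + 1·128 + 5·106 = 4206, so ȳ = 4206/14 ≈ 300.43.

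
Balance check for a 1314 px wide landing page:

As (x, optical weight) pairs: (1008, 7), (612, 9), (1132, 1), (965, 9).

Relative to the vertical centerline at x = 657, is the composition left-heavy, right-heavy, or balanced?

right-heavy

Total weight = 7 + 9 + 1 + 9 = 26.
Σw·x = 7·1008 + 9·612 + 1·1132 + 9·965 = 22381, so x̄ = 22381/26 ≈ 860.81.
860.8 lies right of the midline 657, so the layout is right-heavy.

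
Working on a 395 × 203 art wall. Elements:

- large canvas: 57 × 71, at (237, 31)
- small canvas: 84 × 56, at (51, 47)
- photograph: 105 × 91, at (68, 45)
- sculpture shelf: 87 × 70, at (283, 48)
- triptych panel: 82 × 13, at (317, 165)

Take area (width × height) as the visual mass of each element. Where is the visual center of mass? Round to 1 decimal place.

Areas → weights: large canvas 57·71 = 4047, small canvas 84·56 = 4704, photograph 105·91 = 9555, sculpture shelf 87·70 = 6090, triptych panel 82·13 = 1066; Σw = 25462.
Σw·x = 4047·237 + 4704·51 + 9555·68 + 6090·283 + 1066·317 = 3910175, so x̄ = 3910175/25462 ≈ 153.57.
Σw·y = 4047·31 + 4704·47 + 9555·45 + 6090·48 + 1066·165 = 1244730, so ȳ = 1244730/25462 ≈ 48.89.

(153.6, 48.9)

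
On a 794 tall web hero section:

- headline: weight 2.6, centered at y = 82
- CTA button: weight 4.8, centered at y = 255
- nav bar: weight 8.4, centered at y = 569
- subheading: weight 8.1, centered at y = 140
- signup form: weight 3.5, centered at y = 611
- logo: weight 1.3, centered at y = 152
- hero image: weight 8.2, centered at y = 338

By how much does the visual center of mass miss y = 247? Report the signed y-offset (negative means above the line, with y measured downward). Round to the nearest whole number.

≈ 91

Σw = 2.6 + 4.8 + 8.4 + 8.1 + 3.5 + 1.3 + 8.2 = 36.9.
Σw·y = 12458.5; ȳ = 12458.5/36.9 ≈ 337.63.
Difference: 337.63 − 247 ≈ 90.63.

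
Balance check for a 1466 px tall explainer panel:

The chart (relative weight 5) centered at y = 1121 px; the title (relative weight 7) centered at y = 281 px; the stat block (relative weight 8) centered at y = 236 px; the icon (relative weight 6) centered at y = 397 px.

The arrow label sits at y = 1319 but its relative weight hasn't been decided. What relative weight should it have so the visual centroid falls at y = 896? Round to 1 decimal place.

Known weights sum to 5 + 7 + 8 + 6 = 26; their moment is 5·1121 + 7·281 + 8·236 + 6·397 = 11842.
Balance at y = 896 requires (11842 + w·1319) / (26 + w) = 896.
Rearranging, w·(1319 − 896) = 896·26 − 11842 = 11454, so w ≈ 11454/423 = 27.08.

w ≈ 27.1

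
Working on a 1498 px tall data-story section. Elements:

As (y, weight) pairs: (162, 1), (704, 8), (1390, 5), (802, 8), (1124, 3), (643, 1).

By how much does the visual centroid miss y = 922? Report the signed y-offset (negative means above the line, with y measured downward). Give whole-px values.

≈ -31 px

Σw = 1 + 8 + 5 + 8 + 3 + 1 = 26.
y: (1·162 + 8·704 + 5·1390 + 8·802 + 3·1124 + 1·643) / 26 = 23175 / 26 ≈ 891.35
Difference: 891.35 − 922 ≈ -30.65.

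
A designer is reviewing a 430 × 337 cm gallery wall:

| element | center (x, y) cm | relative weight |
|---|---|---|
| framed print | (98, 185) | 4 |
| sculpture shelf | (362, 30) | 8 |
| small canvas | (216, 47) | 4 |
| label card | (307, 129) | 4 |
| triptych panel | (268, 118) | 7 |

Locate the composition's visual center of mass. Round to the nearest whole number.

(269, 93)

Σw = 4 + 8 + 4 + 4 + 7 = 27.
x: (4·98 + 8·362 + 4·216 + 4·307 + 7·268) / 27 = 7256 / 27 ≈ 268.74
y: (4·185 + 8·30 + 4·47 + 4·129 + 7·118) / 27 = 2510 / 27 ≈ 92.96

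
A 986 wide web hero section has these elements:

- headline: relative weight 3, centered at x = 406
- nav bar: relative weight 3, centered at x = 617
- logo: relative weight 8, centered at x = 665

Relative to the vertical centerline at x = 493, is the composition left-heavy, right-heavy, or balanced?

right-heavy

Total weight = 3 + 3 + 8 = 14.
x-moment: 3·406 + 3·617 + 8·665 = 8389; centroid 8389/14 ≈ 599.21.
599.2 vs midline 493 → right-heavy.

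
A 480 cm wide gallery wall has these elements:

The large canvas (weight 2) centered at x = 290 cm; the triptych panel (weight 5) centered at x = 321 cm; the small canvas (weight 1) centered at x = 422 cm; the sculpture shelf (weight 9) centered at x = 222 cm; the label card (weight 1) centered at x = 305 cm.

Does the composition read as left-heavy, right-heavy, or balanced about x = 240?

right-heavy

Σw = 2 + 5 + 1 + 9 + 1 = 18.
Σw·x = 2·290 + 5·321 + 1·422 + 9·222 + 1·305 = 4910, so x̄ = 4910/18 ≈ 272.78.
Since 272.8 is right of 240, the composition reads right-heavy.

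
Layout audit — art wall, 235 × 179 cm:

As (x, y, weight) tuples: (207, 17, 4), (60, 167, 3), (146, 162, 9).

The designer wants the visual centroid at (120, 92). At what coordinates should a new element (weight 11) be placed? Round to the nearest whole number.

(83, 42)

New total weight: (4 + 3 + 9) + 11 = 27.
Along x: (2322 + 11·x) / 27 = 120 (existing moment 4·207 + 3·60 + 9·146 = 2322) ⇒ x = (3240 − 2322) / 11 ≈ 83.45.
Along y: (2027 + 11·y) / 27 = 92 (existing moment 4·17 + 3·167 + 9·162 = 2027) ⇒ y = (2484 − 2027) / 11 ≈ 41.55.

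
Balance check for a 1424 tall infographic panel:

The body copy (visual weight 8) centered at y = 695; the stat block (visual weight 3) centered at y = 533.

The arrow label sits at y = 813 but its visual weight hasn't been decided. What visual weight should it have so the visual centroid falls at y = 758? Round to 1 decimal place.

w ≈ 21.4

Known weights sum to 8 + 3 = 11; their moment is 8·695 + 3·533 = 7159.
Set Σw·y/Σw = 758: (7159 + 813w) = 758·(11 + w).
So w = (758·11 − 7159)/(813 − 758) = 1179/55 ≈ 21.44.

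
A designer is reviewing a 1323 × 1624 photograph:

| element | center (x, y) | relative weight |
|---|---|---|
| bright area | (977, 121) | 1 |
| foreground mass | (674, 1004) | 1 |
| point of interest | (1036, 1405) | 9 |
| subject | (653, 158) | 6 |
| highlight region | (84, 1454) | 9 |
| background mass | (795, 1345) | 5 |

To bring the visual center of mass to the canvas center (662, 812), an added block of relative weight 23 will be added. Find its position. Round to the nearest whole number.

(701, 405)

With the added block, Σw becomes 1 + 1 + 9 + 6 + 9 + 5 + 23 = 54.
x: need Σw·x = 54·662 = 35748. Existing = 1·977 + 1·674 + 9·1036 + 6·653 + 9·84 + 5·795 = 19624. Remainder 16124 / 23 ≈ 701.04.
y: need Σw·y = 54·812 = 43848. Existing = 1·121 + 1·1004 + 9·1405 + 6·158 + 9·1454 + 5·1345 = 34529. Remainder 9319 / 23 ≈ 405.17.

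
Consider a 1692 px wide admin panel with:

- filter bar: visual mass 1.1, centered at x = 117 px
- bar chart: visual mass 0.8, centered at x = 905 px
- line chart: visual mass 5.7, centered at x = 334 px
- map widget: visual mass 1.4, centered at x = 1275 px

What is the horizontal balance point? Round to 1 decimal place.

Σw = 1.1 + 0.8 + 5.7 + 1.4 = 9.0.
Σw·x = 1.1·117 + 0.8·905 + 5.7·334 + 1.4·1275 = 4541.5, so x̄ = 4541.5/9.0 ≈ 504.61.

x ≈ 504.6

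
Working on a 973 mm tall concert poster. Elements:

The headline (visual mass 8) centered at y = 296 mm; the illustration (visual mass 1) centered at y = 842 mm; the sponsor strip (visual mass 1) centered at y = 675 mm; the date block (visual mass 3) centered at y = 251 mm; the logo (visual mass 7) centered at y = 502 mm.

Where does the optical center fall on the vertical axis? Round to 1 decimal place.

Weights sum to 8 + 1 + 1 + 3 + 7 = 20.
y: (8·296 + 1·842 + 1·675 + 3·251 + 7·502) / 20 = 8152 / 20 ≈ 407.60

y ≈ 407.6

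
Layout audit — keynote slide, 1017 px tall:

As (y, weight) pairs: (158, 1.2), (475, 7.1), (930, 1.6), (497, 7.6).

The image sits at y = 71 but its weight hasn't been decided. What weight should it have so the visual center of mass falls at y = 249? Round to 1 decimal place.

w ≈ 25.1

Existing Σw = 17.5 (1.2 + 7.1 + 1.6 + 7.6); existing moment 1.2·158 + 7.1·475 + 1.6·930 + 7.6·497 = 8827.3.
For the centroid to hit 249: (8827.3 + w·71) / (17.5 + w) = 249.
So w = (249·17.5 − 8827.3)/(71 − 249) = -4469.8/-178 ≈ 25.11.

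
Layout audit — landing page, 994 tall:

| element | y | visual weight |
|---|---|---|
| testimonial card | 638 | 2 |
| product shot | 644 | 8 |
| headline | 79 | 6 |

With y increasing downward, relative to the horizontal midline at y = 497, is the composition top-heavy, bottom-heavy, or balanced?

Σw = 2 + 8 + 6 = 16.
y: (2·638 + 8·644 + 6·79) / 16 = 6902 / 16 ≈ 431.38
Since 431.4 is above (smaller y than) 497, the composition reads top-heavy.

top-heavy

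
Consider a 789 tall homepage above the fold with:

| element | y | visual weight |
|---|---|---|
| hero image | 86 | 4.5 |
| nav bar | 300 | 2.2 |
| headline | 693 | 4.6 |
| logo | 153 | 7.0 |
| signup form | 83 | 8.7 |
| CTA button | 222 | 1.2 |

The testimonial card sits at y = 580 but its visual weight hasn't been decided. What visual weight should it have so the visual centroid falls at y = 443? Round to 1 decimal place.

Fixed elements: Σw = 4.5 + 2.2 + 4.6 + 7.0 + 8.7 + 1.2 = 28.2, Σw·y = 4.5·86 + 2.2·300 + 4.6·693 + 7.0·153 + 8.7·83 + 1.2·222 = 6294.3.
Balance at y = 443 requires (6294.3 + w·580) / (28.2 + w) = 443.
So w = (443·28.2 − 6294.3)/(580 − 443) = 6198.3/137 ≈ 45.24.

w ≈ 45.2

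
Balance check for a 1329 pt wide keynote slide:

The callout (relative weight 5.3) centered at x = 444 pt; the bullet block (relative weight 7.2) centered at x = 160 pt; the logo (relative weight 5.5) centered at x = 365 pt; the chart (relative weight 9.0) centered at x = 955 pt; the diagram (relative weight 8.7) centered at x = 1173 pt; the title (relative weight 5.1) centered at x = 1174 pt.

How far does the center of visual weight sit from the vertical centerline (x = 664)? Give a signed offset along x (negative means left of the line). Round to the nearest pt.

Σw = 5.3 + 7.2 + 5.5 + 9.0 + 8.7 + 5.1 = 40.8.
Σw·x = 5.3·444 + 7.2·160 + 5.5·365 + 9.0·955 + 8.7·1173 + 5.1·1174 = 30300.2, so x̄ = 30300.2/40.8 ≈ 742.65.
Offset from x = 664: 742.65 − 664 ≈ 78.65.

≈ 79 pt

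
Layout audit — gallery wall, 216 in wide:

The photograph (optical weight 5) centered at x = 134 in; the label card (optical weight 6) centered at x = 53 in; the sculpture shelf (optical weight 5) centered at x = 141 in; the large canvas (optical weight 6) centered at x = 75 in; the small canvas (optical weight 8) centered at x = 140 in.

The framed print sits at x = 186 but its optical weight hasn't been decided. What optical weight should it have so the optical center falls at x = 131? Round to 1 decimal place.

w ≈ 12.1

Existing Σw = 30 (5 + 6 + 5 + 6 + 8); existing moment 5·134 + 6·53 + 5·141 + 6·75 + 8·140 = 3263.
Balance at x = 131 requires (3263 + w·186) / (30 + w) = 131.
So w = (131·30 − 3263)/(186 − 131) = 667/55 ≈ 12.13.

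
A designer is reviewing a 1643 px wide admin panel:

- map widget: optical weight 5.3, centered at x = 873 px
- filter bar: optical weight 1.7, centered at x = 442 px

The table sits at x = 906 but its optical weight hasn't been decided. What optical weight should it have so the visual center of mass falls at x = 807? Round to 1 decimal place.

w ≈ 2.7

Fixed elements: Σw = 5.3 + 1.7 = 7.0, Σw·x = 5.3·873 + 1.7·442 = 5378.3.
Balance at x = 807 requires (5378.3 + w·906) / (7.0 + w) = 807.
So w = (807·7.0 − 5378.3)/(906 − 807) = 270.7/99 ≈ 2.73.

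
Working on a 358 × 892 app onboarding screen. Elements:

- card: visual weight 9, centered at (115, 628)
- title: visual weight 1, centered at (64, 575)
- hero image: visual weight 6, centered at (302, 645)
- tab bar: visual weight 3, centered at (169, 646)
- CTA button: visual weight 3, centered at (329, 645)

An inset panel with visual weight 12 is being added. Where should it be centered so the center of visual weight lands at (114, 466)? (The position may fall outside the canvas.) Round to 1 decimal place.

With the inset panel, Σw becomes 9 + 1 + 6 + 3 + 3 + 12 = 34.
x: target moment 34×114 = 3876; current 9·115 + 1·64 + 6·302 + 3·169 + 3·329 = 4405; the inset panel supplies -529, so x = -529/12 ≈ -44.08.
y: target moment 34×466 = 15844; current 9·628 + 1·575 + 6·645 + 3·646 + 3·645 = 13970; the inset panel supplies 1874, so y = 1874/12 ≈ 156.17.

(-44.1, 156.2)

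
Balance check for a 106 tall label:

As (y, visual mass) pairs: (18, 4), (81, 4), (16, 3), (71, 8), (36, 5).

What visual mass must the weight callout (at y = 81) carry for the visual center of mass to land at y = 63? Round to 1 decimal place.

w ≈ 17.8

Known weights sum to 4 + 4 + 3 + 8 + 5 = 24; their moment is 4·18 + 4·81 + 3·16 + 8·71 + 5·36 = 1192.
For the centroid to hit 63: (1192 + w·81) / (24 + w) = 63.
Solving: w = (63·24 − 1192) / (81 − 63) = 320 / 18 ≈ 17.78.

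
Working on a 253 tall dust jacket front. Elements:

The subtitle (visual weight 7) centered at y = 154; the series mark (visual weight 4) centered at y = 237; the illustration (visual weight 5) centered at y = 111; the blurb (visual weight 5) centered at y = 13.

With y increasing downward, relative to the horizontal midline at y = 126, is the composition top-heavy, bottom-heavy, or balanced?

Total weight = 7 + 4 + 5 + 5 = 21.
Σw·y = 7·154 + 4·237 + 5·111 + 5·13 = 2646, so ȳ = 2646/21 ≈ 126.00.
The centroid 126.00 matches the midline at 126, so the layout is balanced.

balanced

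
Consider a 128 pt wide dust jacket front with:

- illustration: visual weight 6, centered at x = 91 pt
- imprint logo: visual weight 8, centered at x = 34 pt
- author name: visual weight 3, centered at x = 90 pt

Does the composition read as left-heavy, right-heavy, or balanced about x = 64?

balanced

Total weight = 6 + 8 + 3 = 17.
x-moment: 6·91 + 8·34 + 3·90 = 1088; centroid 1088/17 ≈ 64.00.
The centroid 64.00 matches the midline at 64, so the layout is balanced.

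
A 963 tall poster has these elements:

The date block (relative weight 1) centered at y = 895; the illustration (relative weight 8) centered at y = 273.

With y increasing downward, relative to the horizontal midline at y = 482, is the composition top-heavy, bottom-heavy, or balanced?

Total weight = 1 + 8 = 9.
Σw·y = 1·895 + 8·273 = 3079, so ȳ = 3079/9 ≈ 342.11.
342.1 vs midline 482 → top-heavy.

top-heavy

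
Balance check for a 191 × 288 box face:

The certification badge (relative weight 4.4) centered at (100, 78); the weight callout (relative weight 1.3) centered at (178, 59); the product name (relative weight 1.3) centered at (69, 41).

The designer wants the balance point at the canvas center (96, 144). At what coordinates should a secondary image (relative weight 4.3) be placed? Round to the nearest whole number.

(75, 268)

With the secondary image, Σw becomes 4.4 + 1.3 + 1.3 + 4.3 = 11.3.
x: need Σw·x = 11.3·96 = 1084.8. Existing = 4.4·100 + 1.3·178 + 1.3·69 = 761.1. Remainder 323.7 / 4.3 ≈ 75.28.
y: need Σw·y = 11.3·144 = 1627.2. Existing = 4.4·78 + 1.3·59 + 1.3·41 = 473.2. Remainder 1154.0 / 4.3 ≈ 268.37.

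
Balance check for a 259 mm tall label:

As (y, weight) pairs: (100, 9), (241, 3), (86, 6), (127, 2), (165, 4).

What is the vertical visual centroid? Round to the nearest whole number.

Total weight = 9 + 3 + 6 + 2 + 4 = 24.
y-moment: 9·100 + 3·241 + 6·86 + 2·127 + 4·165 = 3053; centroid 3053/24 ≈ 127.21.

y ≈ 127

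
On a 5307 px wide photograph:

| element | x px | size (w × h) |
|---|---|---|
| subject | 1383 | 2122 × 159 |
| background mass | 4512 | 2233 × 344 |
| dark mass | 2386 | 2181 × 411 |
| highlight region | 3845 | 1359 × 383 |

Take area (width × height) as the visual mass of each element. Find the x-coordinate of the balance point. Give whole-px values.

Areas → weights: subject 2122·159 = 337398, background mass 2233·344 = 768152, dark mass 2181·411 = 896391, highlight region 1359·383 = 520497; Σw = 2522438.
Σw·x = 337398·1383 + 768152·4512 + 896391·2386 + 520497·3845 = 8072623149, so x̄ = 8072623149/2522438 ≈ 3200.33.

x ≈ 3200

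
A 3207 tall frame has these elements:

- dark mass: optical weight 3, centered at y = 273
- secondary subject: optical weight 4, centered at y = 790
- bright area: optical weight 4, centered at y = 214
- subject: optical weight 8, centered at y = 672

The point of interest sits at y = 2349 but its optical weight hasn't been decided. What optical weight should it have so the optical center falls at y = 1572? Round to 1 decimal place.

Fixed elements: Σw = 3 + 4 + 4 + 8 = 19, Σw·y = 3·273 + 4·790 + 4·214 + 8·672 = 10211.
Set Σw·y/Σw = 1572: (10211 + 2349w) = 1572·(19 + w).
Rearranging, w·(2349 − 1572) = 1572·19 − 10211 = 19657, so w ≈ 19657/777 = 25.30.

w ≈ 25.3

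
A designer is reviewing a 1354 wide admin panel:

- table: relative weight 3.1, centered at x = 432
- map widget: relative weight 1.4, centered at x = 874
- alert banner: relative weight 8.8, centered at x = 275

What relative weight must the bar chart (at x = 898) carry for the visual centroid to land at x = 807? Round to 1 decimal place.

Existing Σw = 13.3 (3.1 + 1.4 + 8.8); existing moment 3.1·432 + 1.4·874 + 8.8·275 = 4982.8.
Balance at x = 807 requires (4982.8 + w·898) / (13.3 + w) = 807.
Solving: w = (807·13.3 − 4982.8) / (898 − 807) = 5750.3 / 91 ≈ 63.19.

w ≈ 63.2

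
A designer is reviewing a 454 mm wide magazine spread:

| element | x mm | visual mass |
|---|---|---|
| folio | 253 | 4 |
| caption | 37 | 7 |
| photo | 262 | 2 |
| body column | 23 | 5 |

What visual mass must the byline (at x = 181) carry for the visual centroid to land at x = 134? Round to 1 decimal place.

Existing Σw = 18 (4 + 7 + 2 + 5); existing moment 4·253 + 7·37 + 2·262 + 5·23 = 1910.
For the centroid to hit 134: (1910 + w·181) / (18 + w) = 134.
So w = (134·18 − 1910)/(181 − 134) = 502/47 ≈ 10.68.

w ≈ 10.7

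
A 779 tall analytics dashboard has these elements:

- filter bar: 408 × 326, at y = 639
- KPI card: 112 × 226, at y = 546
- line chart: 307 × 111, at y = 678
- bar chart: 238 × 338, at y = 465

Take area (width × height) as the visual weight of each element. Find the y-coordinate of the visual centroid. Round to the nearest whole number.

Areas: filter bar 408·326 = 133008, KPI card 112·226 = 25312, line chart 307·111 = 34077, bar chart 238·338 = 80444. Total weight = 272841.
Σw·y = 133008·639 + 25312·546 + 34077·678 + 80444·465 = 159323130, so ȳ = 159323130/272841 ≈ 583.94.

y ≈ 584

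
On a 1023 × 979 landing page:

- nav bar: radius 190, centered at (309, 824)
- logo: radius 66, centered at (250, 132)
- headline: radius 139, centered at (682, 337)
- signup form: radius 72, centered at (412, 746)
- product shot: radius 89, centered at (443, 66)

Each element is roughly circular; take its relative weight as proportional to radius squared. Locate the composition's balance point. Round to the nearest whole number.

r² weights: nav bar 190² = 36100, logo 66² = 4356, headline 139² = 19321, signup form 72² = 5184, product shot 89² = 7921. Total = 72882.
x: (36100·309 + 4356·250 + 19321·682 + 5184·412 + 7921·443) / 72882 = 31065633 / 72882 ≈ 426.25
y: (36100·824 + 4356·132 + 19321·337 + 5184·746 + 7921·66) / 72882 = 41222619 / 72882 ≈ 565.61

(426, 566)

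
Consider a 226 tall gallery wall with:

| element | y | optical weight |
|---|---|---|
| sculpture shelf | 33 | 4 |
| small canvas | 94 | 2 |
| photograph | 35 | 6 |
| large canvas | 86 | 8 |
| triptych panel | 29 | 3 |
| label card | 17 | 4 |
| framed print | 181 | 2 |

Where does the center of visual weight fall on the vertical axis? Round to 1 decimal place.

Total weight = 4 + 2 + 6 + 8 + 3 + 4 + 2 = 29.
Σw·y = 4·33 + 2·94 + 6·35 + 8·86 + 3·29 + 4·17 + 2·181 = 1735, so ȳ = 1735/29 ≈ 59.83.

y ≈ 59.8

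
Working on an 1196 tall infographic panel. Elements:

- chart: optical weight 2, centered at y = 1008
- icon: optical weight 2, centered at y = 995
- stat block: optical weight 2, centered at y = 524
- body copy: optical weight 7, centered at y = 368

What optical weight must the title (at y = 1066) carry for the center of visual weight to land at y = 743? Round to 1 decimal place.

Fixed elements: Σw = 2 + 2 + 2 + 7 = 13, Σw·y = 2·1008 + 2·995 + 2·524 + 7·368 = 7630.
For the centroid to hit 743: (7630 + w·1066) / (13 + w) = 743.
Solving: w = (743·13 − 7630) / (1066 − 743) = 2029 / 323 ≈ 6.28.

w ≈ 6.3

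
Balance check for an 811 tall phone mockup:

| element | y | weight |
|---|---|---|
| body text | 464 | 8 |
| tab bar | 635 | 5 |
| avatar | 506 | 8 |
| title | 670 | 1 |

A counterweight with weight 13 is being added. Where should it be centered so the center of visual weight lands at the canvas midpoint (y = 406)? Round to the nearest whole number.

y ≈ 200

With the counterweight, Σw becomes 8 + 5 + 8 + 1 + 13 = 35.
Along y: (11605 + 13·y) / 35 = 406 (existing moment 8·464 + 5·635 + 8·506 + 1·670 = 11605) ⇒ y = (14210 − 11605) / 13 ≈ 200.38.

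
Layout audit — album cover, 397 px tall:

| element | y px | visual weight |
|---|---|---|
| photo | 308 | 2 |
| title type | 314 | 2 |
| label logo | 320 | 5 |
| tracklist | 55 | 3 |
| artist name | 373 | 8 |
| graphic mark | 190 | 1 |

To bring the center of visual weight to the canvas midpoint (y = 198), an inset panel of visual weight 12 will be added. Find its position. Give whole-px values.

y ≈ 29

After adding the inset panel, total weight = 2 + 2 + 5 + 3 + 8 + 1 + 12 = 33.
y: need Σw·y = 33·198 = 6534. Existing = 2·308 + 2·314 + 5·320 + 3·55 + 8·373 + 1·190 = 6183. Remainder 351 / 12 ≈ 29.25.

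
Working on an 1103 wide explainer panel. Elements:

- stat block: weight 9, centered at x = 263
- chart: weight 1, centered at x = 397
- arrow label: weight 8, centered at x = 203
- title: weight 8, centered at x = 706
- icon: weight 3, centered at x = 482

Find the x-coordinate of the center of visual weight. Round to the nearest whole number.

Weights sum to 9 + 1 + 8 + 8 + 3 = 29.
x: (9·263 + 1·397 + 8·203 + 8·706 + 3·482) / 29 = 11482 / 29 ≈ 395.93

x ≈ 396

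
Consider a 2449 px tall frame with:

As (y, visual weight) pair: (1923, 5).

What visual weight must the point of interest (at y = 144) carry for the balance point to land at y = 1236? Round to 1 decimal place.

The single fixed element contributes weight 5, moment 5·1923 = 9615.
For the centroid to hit 1236: (9615 + w·144) / (5 + w) = 1236.
Rearranging, w·(144 − 1236) = 1236·5 − 9615 = -3435, so w ≈ -3435/-1092 = 3.15.

w ≈ 3.1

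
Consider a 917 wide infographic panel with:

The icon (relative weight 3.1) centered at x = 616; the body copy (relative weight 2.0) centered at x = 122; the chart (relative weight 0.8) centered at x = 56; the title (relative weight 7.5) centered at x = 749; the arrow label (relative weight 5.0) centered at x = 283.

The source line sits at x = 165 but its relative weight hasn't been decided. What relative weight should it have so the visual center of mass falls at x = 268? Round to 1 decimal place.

Known weights sum to 3.1 + 2.0 + 0.8 + 7.5 + 5.0 = 18.4; their moment is 3.1·616 + 2.0·122 + 0.8·56 + 7.5·749 + 5.0·283 = 9230.9.
Set Σw·x/Σw = 268: (9230.9 + 165w) = 268·(18.4 + w).
So w = (268·18.4 − 9230.9)/(165 − 268) = -4299.7/-103 ≈ 41.74.

w ≈ 41.7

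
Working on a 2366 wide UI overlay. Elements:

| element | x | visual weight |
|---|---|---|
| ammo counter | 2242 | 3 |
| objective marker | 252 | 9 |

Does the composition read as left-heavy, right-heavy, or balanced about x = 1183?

Total weight = 3 + 9 = 12.
x: (3·2242 + 9·252) / 12 = 8994 / 12 ≈ 749.50
749.5 lies left of the midline 1183, so the layout is left-heavy.

left-heavy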